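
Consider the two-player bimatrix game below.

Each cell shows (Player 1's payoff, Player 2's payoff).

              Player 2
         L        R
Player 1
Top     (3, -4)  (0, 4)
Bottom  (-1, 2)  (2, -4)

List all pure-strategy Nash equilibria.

none

Player 1 against L: payoffs 3, -1 → best response Top.
Player 1 against R: payoffs 0, 2 → best response Bottom.
Player 2 against Top: payoffs -4, 4 → best response R.
Player 2 against Bottom: payoffs 2, -4 → best response L.
No profile is a mutual best response for all players.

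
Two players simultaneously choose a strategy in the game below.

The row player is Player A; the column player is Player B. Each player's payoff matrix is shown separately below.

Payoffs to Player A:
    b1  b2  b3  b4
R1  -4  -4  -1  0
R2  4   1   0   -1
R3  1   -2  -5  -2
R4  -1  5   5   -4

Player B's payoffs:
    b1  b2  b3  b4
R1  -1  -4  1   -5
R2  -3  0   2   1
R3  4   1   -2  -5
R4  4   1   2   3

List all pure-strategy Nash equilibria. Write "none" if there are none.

none

(R1, b1): Player A can switch to R2 (-4 → 4). Not NE.
(R1, b2): Player A can switch to R2 (-4 → 1). Not NE.
(R1, b3): Player A can switch to R2 (-1 → 0). Not NE.
(R1, b4): Player B can switch to b1 (-5 → -1). Not NE.
(R2, b1): Player B can switch to b2 (-3 → 0). Not NE.
(R2, b2): Player A can switch to R4 (1 → 5). Not NE.
(R2, b3): Player A can switch to R4 (0 → 5). Not NE.
(R2, b4): Player A can switch to R1 (-1 → 0). Not NE.
(R3, b1): Player A can switch to R2 (1 → 4). Not NE.
(R3, b2): Player A can switch to R2 (-2 → 1). Not NE.
(R3, b3): Player A can switch to R1 (-5 → -1). Not NE.
(R3, b4): Player A can switch to R1 (-2 → 0). Not NE.
(The remaining 4 profiles each have a profitable deviation by the same check.)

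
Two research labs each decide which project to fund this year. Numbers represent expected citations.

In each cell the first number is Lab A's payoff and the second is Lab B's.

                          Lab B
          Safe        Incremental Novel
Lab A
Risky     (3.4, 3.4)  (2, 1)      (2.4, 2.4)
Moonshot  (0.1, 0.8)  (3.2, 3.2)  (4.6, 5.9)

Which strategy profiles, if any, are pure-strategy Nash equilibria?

The pure Nash equilibria are (Risky, Safe) and (Moonshot, Novel).

Mark each player's best response to every combination of opponents' strategies; a profile where every player is best-responding is a pure Nash equilibrium.
Lab A against Safe: payoffs 3.4, 0.1 → best response Risky.
Lab A against Incremental: payoffs 2, 3.2 → best response Moonshot.
Lab A against Novel: payoffs 2.4, 4.6 → best response Moonshot.
Lab B against Risky: payoffs 3.4, 1, 2.4 → best response Safe.
Lab B against Moonshot: payoffs 0.8, 3.2, 5.9 → best response Novel.
Mutual best responses: (Risky, Safe); (Moonshot, Novel).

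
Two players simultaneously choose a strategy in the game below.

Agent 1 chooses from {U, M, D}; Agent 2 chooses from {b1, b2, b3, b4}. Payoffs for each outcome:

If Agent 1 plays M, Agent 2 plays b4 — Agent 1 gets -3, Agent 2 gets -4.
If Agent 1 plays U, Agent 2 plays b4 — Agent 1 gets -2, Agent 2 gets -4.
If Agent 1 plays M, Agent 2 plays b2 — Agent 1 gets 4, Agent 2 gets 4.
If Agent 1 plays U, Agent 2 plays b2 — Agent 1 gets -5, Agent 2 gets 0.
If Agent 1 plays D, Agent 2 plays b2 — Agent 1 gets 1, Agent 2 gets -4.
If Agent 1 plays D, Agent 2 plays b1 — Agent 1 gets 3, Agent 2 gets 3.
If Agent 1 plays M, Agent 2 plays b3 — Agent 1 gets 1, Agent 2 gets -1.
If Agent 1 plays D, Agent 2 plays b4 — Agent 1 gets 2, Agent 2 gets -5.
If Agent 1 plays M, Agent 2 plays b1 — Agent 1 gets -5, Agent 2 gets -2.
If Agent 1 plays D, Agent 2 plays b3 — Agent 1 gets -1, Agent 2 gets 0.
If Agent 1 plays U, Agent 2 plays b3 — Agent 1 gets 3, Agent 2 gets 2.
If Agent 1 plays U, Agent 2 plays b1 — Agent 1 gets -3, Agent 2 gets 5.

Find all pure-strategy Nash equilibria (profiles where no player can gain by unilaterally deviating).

Pure-strategy Nash equilibria: (M, b2) and (D, b1)

For each player, find the best response to each opponent profile; mutual best responses are the pure NE.
Agent 1 against b1: payoffs -3, -5, 3 → best response D.
Agent 1 against b2: payoffs -5, 4, 1 → best response M.
Agent 1 against b3: payoffs 3, 1, -1 → best response U.
Agent 1 against b4: payoffs -2, -3, 2 → best response D.
Agent 2 against U: payoffs 5, 0, 2, -4 → best response b1.
Agent 2 against M: payoffs -2, 4, -1, -4 → best response b2.
Agent 2 against D: payoffs 3, -4, 0, -5 → best response b1.
Mutual best responses: (M, b2); (D, b1).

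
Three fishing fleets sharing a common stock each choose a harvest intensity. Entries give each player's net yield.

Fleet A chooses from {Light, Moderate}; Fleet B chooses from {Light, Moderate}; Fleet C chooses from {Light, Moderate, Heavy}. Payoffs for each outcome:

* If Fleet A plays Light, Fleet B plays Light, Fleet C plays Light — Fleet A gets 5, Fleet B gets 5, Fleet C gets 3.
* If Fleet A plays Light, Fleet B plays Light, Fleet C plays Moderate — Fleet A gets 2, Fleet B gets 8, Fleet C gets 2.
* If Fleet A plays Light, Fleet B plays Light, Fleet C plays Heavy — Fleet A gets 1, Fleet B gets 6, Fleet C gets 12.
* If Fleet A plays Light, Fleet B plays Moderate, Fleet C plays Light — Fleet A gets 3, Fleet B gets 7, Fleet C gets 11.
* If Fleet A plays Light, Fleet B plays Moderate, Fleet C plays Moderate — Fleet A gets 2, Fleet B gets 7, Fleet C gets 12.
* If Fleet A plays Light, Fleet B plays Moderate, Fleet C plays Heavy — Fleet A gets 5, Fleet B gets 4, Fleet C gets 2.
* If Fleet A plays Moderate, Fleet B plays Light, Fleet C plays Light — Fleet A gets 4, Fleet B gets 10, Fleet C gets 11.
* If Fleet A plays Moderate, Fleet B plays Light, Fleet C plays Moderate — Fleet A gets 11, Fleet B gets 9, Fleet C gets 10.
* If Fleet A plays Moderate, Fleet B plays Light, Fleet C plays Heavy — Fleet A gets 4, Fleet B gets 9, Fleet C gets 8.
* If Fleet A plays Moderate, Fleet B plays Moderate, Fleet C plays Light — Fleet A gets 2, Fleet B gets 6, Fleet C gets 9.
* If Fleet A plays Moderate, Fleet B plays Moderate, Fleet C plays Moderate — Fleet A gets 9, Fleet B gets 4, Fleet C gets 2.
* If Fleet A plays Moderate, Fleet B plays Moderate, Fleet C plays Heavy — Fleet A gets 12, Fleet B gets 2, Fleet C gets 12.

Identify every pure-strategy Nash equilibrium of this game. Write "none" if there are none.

Fleet A against (Light, Light): payoffs 5, 4 → best response Light.
Fleet A against (Light, Moderate): payoffs 2, 11 → best response Moderate.
Fleet A against (Light, Heavy): payoffs 1, 4 → best response Moderate.
Fleet A against (Moderate, Light): payoffs 3, 2 → best response Light.
Fleet A against (Moderate, Moderate): payoffs 2, 9 → best response Moderate.
Fleet A against (Moderate, Heavy): payoffs 5, 12 → best response Moderate.
Fleet B against (Light, Light): payoffs 5, 7 → best response Moderate.
Fleet B against (Light, Moderate): payoffs 8, 7 → best response Light.
Fleet B against (Light, Heavy): payoffs 6, 4 → best response Light.
Fleet B against (Moderate, Light): payoffs 10, 6 → best response Light.
Fleet B against (Moderate, Moderate): payoffs 9, 4 → best response Light.
Fleet B against (Moderate, Heavy): payoffs 9, 2 → best response Light.
Fleet C against (Light, Light): payoffs 3, 2, 12 → best response Heavy.
Fleet C against (Light, Moderate): payoffs 11, 12, 2 → best response Moderate.
Fleet C against (Moderate, Light): payoffs 11, 10, 8 → best response Light.
Fleet C against (Moderate, Moderate): payoffs 9, 2, 12 → best response Heavy.
No profile is a mutual best response for all players.

No pure-strategy Nash equilibrium.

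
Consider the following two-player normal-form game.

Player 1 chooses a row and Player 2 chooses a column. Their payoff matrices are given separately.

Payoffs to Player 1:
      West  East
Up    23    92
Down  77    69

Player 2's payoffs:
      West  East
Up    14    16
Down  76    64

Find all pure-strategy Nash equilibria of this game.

(Up, East), (Down, West)

(Up, West): Player 1 can switch to Down (23 → 77). Not NE.
(Up, East): Player 1 gets 92, best alternative 69; Player 2 gets 16, best alternative 14. No profitable deviation — NE.
(Down, West): Player 1 gets 77, best alternative 23; Player 2 gets 76, best alternative 64. No profitable deviation — NE.
(Down, East): Player 1 can switch to Up (69 → 92). Not NE.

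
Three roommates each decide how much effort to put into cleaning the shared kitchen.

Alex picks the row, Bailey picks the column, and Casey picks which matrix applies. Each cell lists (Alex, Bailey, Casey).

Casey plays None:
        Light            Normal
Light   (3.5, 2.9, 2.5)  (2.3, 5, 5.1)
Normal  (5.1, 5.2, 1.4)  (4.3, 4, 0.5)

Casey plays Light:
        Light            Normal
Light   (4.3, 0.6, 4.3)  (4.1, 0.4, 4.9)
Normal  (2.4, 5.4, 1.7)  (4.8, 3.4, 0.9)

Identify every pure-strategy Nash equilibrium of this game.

(Light, Light, None): Alex can switch to Normal (3.5 → 5.1). Not NE.
(Light, Light, Light): Alex gets 4.3, best alternative 2.4; Bailey gets 0.6, best alternative 0.4; Casey gets 4.3, best alternative 2.5. No profitable deviation — NE.
(Light, Normal, None): Alex can switch to Normal (2.3 → 4.3). Not NE.
(Light, Normal, Light): Alex can switch to Normal (4.1 → 4.8). Not NE.
(Normal, Light, None): Casey can switch to Light (1.4 → 1.7). Not NE.
(Normal, Light, Light): Alex can switch to Light (2.4 → 4.3). Not NE.
(Normal, Normal, None): Bailey can switch to Light (4 → 5.2). Not NE.
(The remaining 1 profile has a profitable deviation by the same check.)

The unique pure-strategy Nash equilibrium is (Light, Light, Light).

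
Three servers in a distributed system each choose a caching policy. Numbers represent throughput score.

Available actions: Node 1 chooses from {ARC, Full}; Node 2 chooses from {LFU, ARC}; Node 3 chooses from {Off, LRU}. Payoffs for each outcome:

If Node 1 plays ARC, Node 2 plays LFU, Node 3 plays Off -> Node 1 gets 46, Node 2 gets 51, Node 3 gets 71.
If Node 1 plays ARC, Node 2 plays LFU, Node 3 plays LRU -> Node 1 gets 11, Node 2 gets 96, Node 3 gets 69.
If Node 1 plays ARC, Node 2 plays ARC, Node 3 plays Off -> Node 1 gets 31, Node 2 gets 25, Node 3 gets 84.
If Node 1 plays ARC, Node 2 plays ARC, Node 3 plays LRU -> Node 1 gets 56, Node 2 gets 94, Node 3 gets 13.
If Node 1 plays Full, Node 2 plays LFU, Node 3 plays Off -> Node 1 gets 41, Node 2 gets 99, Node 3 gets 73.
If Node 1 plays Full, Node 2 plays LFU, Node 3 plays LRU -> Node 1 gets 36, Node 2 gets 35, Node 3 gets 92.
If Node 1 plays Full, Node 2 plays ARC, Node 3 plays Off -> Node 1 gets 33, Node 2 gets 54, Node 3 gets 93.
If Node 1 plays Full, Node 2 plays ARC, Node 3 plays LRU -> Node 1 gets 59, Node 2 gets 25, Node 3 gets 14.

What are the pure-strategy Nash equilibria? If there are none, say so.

Pure-strategy Nash equilibria: (ARC, LFU, Off) and (Full, LFU, LRU)

(ARC, LFU, Off): Node 1 gets 46, best alternative 41; Node 2 gets 51, best alternative 25; Node 3 gets 71, best alternative 69. No profitable deviation — NE.
(ARC, LFU, LRU): Node 1 can switch to Full (11 → 36). Not NE.
(ARC, ARC, Off): Node 1 can switch to Full (31 → 33). Not NE.
(ARC, ARC, LRU): Node 1 can switch to Full (56 → 59). Not NE.
(Full, LFU, Off): Node 1 can switch to ARC (41 → 46). Not NE.
(Full, LFU, LRU): Node 1 gets 36, best alternative 11; Node 2 gets 35, best alternative 25; Node 3 gets 92, best alternative 73. No profitable deviation — NE.
(Full, ARC, Off): Node 2 can switch to LFU (54 → 99). Not NE.
(Full, ARC, LRU): Node 2 can switch to LFU (25 → 35). Not NE.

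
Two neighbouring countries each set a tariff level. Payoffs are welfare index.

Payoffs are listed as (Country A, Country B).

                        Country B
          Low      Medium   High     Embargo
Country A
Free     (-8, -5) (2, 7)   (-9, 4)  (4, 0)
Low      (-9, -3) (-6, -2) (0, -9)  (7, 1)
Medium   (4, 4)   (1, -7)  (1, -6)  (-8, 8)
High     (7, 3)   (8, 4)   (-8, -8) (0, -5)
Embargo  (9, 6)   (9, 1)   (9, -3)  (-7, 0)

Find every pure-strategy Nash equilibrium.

(Free, Low): Country A can switch to Medium (-8 → 4). Not NE.
(Free, Medium): Country A can switch to High (2 → 8). Not NE.
(Free, High): Country A can switch to Low (-9 → 0). Not NE.
(Free, Embargo): Country A can switch to Low (4 → 7). Not NE.
(Low, Low): Country A can switch to Free (-9 → -8). Not NE.
(Low, Medium): Country A can switch to Free (-6 → 2). Not NE.
(Low, High): Country A can switch to Medium (0 → 1). Not NE.
(Low, Embargo): Country A gets 7, best alternative 4; Country B gets 1, best alternative -2. No profitable deviation — NE.
(Medium, Low): Country A can switch to High (4 → 7). Not NE.
(Medium, Medium): Country A can switch to Free (1 → 2). Not NE.
(Medium, High): Country A can switch to Embargo (1 → 9). Not NE.
(Embargo, Low): Country A gets 9, best alternative 7; Country B gets 6, best alternative 1. No profitable deviation — NE.
(The remaining 8 profiles each have a profitable deviation by the same check.)

The pure Nash equilibria are (Low, Embargo) and (Embargo, Low).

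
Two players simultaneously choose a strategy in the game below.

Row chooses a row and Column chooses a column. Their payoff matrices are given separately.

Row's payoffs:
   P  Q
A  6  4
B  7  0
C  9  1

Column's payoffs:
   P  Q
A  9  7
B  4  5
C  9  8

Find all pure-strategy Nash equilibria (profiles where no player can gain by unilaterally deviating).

Row against P: payoffs 6, 7, 9 → best response C.
Row against Q: payoffs 4, 0, 1 → best response A.
Column against A: payoffs 9, 7 → best response P.
Column against B: payoffs 4, 5 → best response Q.
Column against C: payoffs 9, 8 → best response P.
Mutual best responses: (C, P).

Pure NE: (C, P)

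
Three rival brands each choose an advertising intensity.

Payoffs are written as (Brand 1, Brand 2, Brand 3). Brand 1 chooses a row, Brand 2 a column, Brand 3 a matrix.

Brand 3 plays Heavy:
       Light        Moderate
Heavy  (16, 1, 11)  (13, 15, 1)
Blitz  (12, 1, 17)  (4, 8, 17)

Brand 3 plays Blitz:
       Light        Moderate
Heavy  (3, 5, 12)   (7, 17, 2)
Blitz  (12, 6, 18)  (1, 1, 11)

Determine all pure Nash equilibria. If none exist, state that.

(Heavy, Moderate, Blitz); (Blitz, Light, Blitz)

Brand 1 against (Light, Heavy): payoffs 16, 12 → best response Heavy.
Brand 1 against (Light, Blitz): payoffs 3, 12 → best response Blitz.
Brand 1 against (Moderate, Heavy): payoffs 13, 4 → best response Heavy.
Brand 1 against (Moderate, Blitz): payoffs 7, 1 → best response Heavy.
Brand 2 against (Heavy, Heavy): payoffs 1, 15 → best response Moderate.
Brand 2 against (Heavy, Blitz): payoffs 5, 17 → best response Moderate.
Brand 2 against (Blitz, Heavy): payoffs 1, 8 → best response Moderate.
Brand 2 against (Blitz, Blitz): payoffs 6, 1 → best response Light.
Brand 3 against (Heavy, Light): payoffs 11, 12 → best response Blitz.
Brand 3 against (Heavy, Moderate): payoffs 1, 2 → best response Blitz.
Brand 3 against (Blitz, Light): payoffs 17, 18 → best response Blitz.
Brand 3 against (Blitz, Moderate): payoffs 17, 11 → best response Heavy.
Mutual best responses: (Heavy, Moderate, Blitz); (Blitz, Light, Blitz).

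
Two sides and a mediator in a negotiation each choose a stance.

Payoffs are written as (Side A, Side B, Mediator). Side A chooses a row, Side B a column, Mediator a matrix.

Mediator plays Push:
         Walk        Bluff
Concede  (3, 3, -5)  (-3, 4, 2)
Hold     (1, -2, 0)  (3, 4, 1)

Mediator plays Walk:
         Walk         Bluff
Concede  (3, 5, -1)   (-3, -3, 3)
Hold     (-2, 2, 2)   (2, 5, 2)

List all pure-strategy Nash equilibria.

Pure-strategy Nash equilibria: (Concede, Walk, Walk), (Hold, Bluff, Walk)

Check each profile: it is a Nash equilibrium iff no player can strictly gain by switching unilaterally.
(Concede, Walk, Push): Side B can switch to Bluff (3 → 4). Not NE.
(Concede, Walk, Walk): Side A gets 3, best alternative -2; Side B gets 5, best alternative -3; Mediator gets -1, best alternative -5. No profitable deviation — NE.
(Concede, Bluff, Push): Side A can switch to Hold (-3 → 3). Not NE.
(Concede, Bluff, Walk): Side A can switch to Hold (-3 → 2). Not NE.
(Hold, Walk, Push): Side A can switch to Concede (1 → 3). Not NE.
(Hold, Walk, Walk): Side A can switch to Concede (-2 → 3). Not NE.
(Hold, Bluff, Push): Mediator can switch to Walk (1 → 2). Not NE.
(Hold, Bluff, Walk): Side A gets 2, best alternative -3; Side B gets 5, best alternative 2; Mediator gets 2, best alternative 1. No profitable deviation — NE.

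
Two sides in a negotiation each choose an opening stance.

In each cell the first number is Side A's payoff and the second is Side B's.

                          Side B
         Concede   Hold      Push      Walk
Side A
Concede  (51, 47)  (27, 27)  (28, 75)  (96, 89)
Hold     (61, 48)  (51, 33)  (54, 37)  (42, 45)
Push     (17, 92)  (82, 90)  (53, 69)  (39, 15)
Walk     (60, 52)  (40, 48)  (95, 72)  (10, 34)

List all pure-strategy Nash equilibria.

The pure Nash equilibria are (Concede, Walk) and (Hold, Concede) and (Walk, Push).

Side A against Concede: payoffs 51, 61, 17, 60 → best response Hold.
Side A against Hold: payoffs 27, 51, 82, 40 → best response Push.
Side A against Push: payoffs 28, 54, 53, 95 → best response Walk.
Side A against Walk: payoffs 96, 42, 39, 10 → best response Concede.
Side B against Concede: payoffs 47, 27, 75, 89 → best response Walk.
Side B against Hold: payoffs 48, 33, 37, 45 → best response Concede.
Side B against Push: payoffs 92, 90, 69, 15 → best response Concede.
Side B against Walk: payoffs 52, 48, 72, 34 → best response Push.
Mutual best responses: (Concede, Walk); (Hold, Concede); (Walk, Push).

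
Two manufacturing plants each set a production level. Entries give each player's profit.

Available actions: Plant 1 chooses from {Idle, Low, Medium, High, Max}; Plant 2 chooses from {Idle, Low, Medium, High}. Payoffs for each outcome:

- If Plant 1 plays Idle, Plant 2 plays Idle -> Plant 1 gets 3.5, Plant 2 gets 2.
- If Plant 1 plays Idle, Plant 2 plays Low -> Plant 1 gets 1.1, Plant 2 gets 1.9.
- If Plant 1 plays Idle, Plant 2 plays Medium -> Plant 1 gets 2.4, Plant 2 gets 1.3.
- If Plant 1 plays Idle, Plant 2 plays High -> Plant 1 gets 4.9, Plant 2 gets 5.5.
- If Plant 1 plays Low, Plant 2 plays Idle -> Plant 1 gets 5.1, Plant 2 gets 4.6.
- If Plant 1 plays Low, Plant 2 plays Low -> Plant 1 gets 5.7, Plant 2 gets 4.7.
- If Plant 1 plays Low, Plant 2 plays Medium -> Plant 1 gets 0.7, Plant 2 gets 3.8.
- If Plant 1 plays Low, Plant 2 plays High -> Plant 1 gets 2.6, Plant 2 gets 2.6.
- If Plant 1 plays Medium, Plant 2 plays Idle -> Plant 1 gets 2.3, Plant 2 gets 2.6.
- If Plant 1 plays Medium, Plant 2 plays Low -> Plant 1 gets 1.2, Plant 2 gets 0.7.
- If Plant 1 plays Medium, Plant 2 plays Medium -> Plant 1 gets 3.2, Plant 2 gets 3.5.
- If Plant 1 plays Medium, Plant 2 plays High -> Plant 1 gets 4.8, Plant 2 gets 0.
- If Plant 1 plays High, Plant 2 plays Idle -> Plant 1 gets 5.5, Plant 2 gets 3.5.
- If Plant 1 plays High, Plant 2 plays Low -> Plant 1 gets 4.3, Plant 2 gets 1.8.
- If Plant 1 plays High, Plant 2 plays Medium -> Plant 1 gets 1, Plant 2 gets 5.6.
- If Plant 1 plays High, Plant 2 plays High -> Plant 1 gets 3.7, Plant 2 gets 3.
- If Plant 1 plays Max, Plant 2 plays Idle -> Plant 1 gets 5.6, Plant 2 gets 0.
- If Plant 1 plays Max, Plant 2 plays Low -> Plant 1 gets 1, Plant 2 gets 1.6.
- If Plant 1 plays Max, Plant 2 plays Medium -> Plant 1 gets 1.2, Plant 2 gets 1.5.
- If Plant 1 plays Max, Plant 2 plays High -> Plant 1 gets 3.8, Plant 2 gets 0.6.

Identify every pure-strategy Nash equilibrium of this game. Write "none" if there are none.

(Idle, High) and (Low, Low) and (Medium, Medium)

(Idle, Idle): Plant 1 can switch to Low (3.5 → 5.1). Not NE.
(Idle, Low): Plant 1 can switch to Low (1.1 → 5.7). Not NE.
(Idle, Medium): Plant 1 can switch to Medium (2.4 → 3.2). Not NE.
(Idle, High): Plant 1 gets 4.9, best alternative 4.8; Plant 2 gets 5.5, best alternative 2. No profitable deviation — NE.
(Low, Idle): Plant 1 can switch to High (5.1 → 5.5). Not NE.
(Low, Low): Plant 1 gets 5.7, best alternative 4.3; Plant 2 gets 4.7, best alternative 4.6. No profitable deviation — NE.
(Low, Medium): Plant 1 can switch to Idle (0.7 → 2.4). Not NE.
(Low, High): Plant 1 can switch to Idle (2.6 → 4.9). Not NE.
(Medium, Idle): Plant 1 can switch to Idle (2.3 → 3.5). Not NE.
(Medium, Low): Plant 1 can switch to Low (1.2 → 5.7). Not NE.
(Medium, Medium): Plant 1 gets 3.2, best alternative 2.4; Plant 2 gets 3.5, best alternative 2.6. No profitable deviation — NE.
(Medium, High): Plant 1 can switch to Idle (4.8 → 4.9). Not NE.
(High, Idle): Plant 1 can switch to Max (5.5 → 5.6). Not NE.
(The remaining 7 profiles each have a profitable deviation by the same check.)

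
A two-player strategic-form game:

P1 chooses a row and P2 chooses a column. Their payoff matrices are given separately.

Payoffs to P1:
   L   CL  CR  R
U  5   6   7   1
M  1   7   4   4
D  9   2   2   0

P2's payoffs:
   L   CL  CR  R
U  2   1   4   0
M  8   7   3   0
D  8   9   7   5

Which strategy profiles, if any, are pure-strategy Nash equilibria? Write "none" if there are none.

Pure NE: (U, CR)

P1 against L: payoffs 5, 1, 9 → best response D.
P1 against CL: payoffs 6, 7, 2 → best response M.
P1 against CR: payoffs 7, 4, 2 → best response U.
P1 against R: payoffs 1, 4, 0 → best response M.
P2 against U: payoffs 2, 1, 4, 0 → best response CR.
P2 against M: payoffs 8, 7, 3, 0 → best response L.
P2 against D: payoffs 8, 9, 7, 5 → best response CL.
Mutual best responses: (U, CR).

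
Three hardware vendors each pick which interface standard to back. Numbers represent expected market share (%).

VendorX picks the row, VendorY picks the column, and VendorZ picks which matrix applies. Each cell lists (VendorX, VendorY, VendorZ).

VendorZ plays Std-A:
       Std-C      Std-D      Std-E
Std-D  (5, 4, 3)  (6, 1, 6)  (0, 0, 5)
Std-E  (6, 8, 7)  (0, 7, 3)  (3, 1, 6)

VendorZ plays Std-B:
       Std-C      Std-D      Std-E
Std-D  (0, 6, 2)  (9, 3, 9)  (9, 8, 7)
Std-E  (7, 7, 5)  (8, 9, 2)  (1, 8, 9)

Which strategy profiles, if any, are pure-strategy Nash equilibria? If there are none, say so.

VendorX against (Std-C, Std-A): payoffs 5, 6 → best response Std-E.
VendorX against (Std-C, Std-B): payoffs 0, 7 → best response Std-E.
VendorX against (Std-D, Std-A): payoffs 6, 0 → best response Std-D.
VendorX against (Std-D, Std-B): payoffs 9, 8 → best response Std-D.
VendorX against (Std-E, Std-A): payoffs 0, 3 → best response Std-E.
VendorX against (Std-E, Std-B): payoffs 9, 1 → best response Std-D.
VendorY against (Std-D, Std-A): payoffs 4, 1, 0 → best response Std-C.
VendorY against (Std-D, Std-B): payoffs 6, 3, 8 → best response Std-E.
VendorY against (Std-E, Std-A): payoffs 8, 7, 1 → best response Std-C.
VendorY against (Std-E, Std-B): payoffs 7, 9, 8 → best response Std-D.
VendorZ against (Std-D, Std-C): payoffs 3, 2 → best response Std-A.
VendorZ against (Std-D, Std-D): payoffs 6, 9 → best response Std-B.
VendorZ against (Std-D, Std-E): payoffs 5, 7 → best response Std-B.
VendorZ against (Std-E, Std-C): payoffs 7, 5 → best response Std-A.
VendorZ against (Std-E, Std-D): payoffs 3, 2 → best response Std-A.
VendorZ against (Std-E, Std-E): payoffs 6, 9 → best response Std-B.
Mutual best responses: (Std-D, Std-E, Std-B); (Std-E, Std-C, Std-A).

(Std-D, Std-E, Std-B) and (Std-E, Std-C, Std-A)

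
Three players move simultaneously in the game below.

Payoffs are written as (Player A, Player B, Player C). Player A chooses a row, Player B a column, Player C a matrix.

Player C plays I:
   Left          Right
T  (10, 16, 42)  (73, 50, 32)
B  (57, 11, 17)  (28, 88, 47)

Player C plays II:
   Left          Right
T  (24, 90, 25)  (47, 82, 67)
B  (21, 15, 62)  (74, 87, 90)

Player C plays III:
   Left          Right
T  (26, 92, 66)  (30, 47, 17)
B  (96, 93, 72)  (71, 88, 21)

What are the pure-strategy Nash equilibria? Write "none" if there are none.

(B, Left, III) and (B, Right, II)

Player A against (Left, I): payoffs 10, 57 → best response B.
Player A against (Left, II): payoffs 24, 21 → best response T.
Player A against (Left, III): payoffs 26, 96 → best response B.
Player A against (Right, I): payoffs 73, 28 → best response T.
Player A against (Right, II): payoffs 47, 74 → best response B.
Player A against (Right, III): payoffs 30, 71 → best response B.
Player B against (T, I): payoffs 16, 50 → best response Right.
Player B against (T, II): payoffs 90, 82 → best response Left.
Player B against (T, III): payoffs 92, 47 → best response Left.
Player B against (B, I): payoffs 11, 88 → best response Right.
Player B against (B, II): payoffs 15, 87 → best response Right.
Player B against (B, III): payoffs 93, 88 → best response Left.
Player C against (T, Left): payoffs 42, 25, 66 → best response III.
Player C against (T, Right): payoffs 32, 67, 17 → best response II.
Player C against (B, Left): payoffs 17, 62, 72 → best response III.
Player C against (B, Right): payoffs 47, 90, 21 → best response II.
Mutual best responses: (B, Left, III); (B, Right, II).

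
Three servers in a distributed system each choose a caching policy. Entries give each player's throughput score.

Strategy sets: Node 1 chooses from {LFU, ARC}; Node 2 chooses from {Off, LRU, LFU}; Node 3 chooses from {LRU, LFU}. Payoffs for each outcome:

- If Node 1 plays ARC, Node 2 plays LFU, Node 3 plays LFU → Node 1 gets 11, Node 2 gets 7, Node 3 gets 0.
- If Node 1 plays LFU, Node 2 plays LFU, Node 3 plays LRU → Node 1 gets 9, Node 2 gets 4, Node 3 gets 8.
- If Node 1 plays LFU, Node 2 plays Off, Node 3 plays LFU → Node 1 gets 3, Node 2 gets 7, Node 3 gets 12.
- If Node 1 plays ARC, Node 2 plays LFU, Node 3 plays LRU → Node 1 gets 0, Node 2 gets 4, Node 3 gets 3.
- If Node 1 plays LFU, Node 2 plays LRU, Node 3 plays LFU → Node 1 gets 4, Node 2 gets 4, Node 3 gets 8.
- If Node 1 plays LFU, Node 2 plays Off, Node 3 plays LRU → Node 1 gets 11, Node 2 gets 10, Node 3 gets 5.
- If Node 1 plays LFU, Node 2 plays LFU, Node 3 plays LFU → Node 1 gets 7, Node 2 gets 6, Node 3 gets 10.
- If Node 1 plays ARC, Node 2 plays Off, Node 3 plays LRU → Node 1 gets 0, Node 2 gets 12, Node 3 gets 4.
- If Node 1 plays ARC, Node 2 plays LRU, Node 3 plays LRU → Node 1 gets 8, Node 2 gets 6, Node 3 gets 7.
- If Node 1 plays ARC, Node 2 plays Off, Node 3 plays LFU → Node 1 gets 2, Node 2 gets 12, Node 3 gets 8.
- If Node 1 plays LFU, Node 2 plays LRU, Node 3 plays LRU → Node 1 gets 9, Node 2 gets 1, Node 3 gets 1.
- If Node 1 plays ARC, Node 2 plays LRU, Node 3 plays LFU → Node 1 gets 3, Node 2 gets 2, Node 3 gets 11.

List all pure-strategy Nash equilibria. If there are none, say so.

For each strategy profile, look for a profitable unilateral deviation.
(LFU, Off, LRU): Node 3 can switch to LFU (5 → 12). Not NE.
(LFU, Off, LFU): Node 1 gets 3, best alternative 2; Node 2 gets 7, best alternative 6; Node 3 gets 12, best alternative 5. No profitable deviation — NE.
(LFU, LRU, LRU): Node 2 can switch to Off (1 → 10). Not NE.
(LFU, LRU, LFU): Node 2 can switch to Off (4 → 7). Not NE.
(LFU, LFU, LRU): Node 2 can switch to Off (4 → 10). Not NE.
(LFU, LFU, LFU): Node 1 can switch to ARC (7 → 11). Not NE.
(ARC, Off, LRU): Node 1 can switch to LFU (0 → 11). Not NE.
(ARC, Off, LFU): Node 1 can switch to LFU (2 → 3). Not NE.
(ARC, LRU, LRU): Node 1 can switch to LFU (8 → 9). Not NE.
(ARC, LRU, LFU): Node 1 can switch to LFU (3 → 4). Not NE.
(ARC, LFU, LRU): Node 1 can switch to LFU (0 → 9). Not NE.
(ARC, LFU, LFU): Node 2 can switch to Off (7 → 12). Not NE.

Pure NE: (LFU, Off, LFU)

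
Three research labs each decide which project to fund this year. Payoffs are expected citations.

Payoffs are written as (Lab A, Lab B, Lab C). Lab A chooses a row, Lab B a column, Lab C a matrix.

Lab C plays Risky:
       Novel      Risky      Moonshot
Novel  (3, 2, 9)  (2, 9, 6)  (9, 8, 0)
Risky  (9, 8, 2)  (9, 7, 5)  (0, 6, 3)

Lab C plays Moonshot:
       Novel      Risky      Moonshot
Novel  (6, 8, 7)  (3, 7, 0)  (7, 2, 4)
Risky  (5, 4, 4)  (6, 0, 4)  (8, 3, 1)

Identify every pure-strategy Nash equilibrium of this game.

Lab A against (Novel, Risky): payoffs 3, 9 → best response Risky.
Lab A against (Novel, Moonshot): payoffs 6, 5 → best response Novel.
Lab A against (Risky, Risky): payoffs 2, 9 → best response Risky.
Lab A against (Risky, Moonshot): payoffs 3, 6 → best response Risky.
Lab A against (Moonshot, Risky): payoffs 9, 0 → best response Novel.
Lab A against (Moonshot, Moonshot): payoffs 7, 8 → best response Risky.
Lab B against (Novel, Risky): payoffs 2, 9, 8 → best response Risky.
Lab B against (Novel, Moonshot): payoffs 8, 7, 2 → best response Novel.
Lab B against (Risky, Risky): payoffs 8, 7, 6 → best response Novel.
Lab B against (Risky, Moonshot): payoffs 4, 0, 3 → best response Novel.
Lab C against (Novel, Novel): payoffs 9, 7 → best response Risky.
Lab C against (Novel, Risky): payoffs 6, 0 → best response Risky.
Lab C against (Novel, Moonshot): payoffs 0, 4 → best response Moonshot.
Lab C against (Risky, Novel): payoffs 2, 4 → best response Moonshot.
Lab C against (Risky, Risky): payoffs 5, 4 → best response Risky.
Lab C against (Risky, Moonshot): payoffs 3, 1 → best response Risky.
No profile is a mutual best response for all players.

none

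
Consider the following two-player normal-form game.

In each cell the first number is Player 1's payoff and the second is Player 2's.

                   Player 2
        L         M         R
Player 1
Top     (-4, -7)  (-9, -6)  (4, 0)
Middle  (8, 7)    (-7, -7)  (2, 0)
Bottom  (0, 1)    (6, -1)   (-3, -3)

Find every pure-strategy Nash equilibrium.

(Top, R), (Middle, L)

Mark each player's best response to every combination of opponents' strategies; a profile where every player is best-responding is a pure Nash equilibrium.
Player 1 against L: payoffs -4, 8, 0 → best response Middle.
Player 1 against M: payoffs -9, -7, 6 → best response Bottom.
Player 1 against R: payoffs 4, 2, -3 → best response Top.
Player 2 against Top: payoffs -7, -6, 0 → best response R.
Player 2 against Middle: payoffs 7, -7, 0 → best response L.
Player 2 against Bottom: payoffs 1, -1, -3 → best response L.
Mutual best responses: (Top, R); (Middle, L).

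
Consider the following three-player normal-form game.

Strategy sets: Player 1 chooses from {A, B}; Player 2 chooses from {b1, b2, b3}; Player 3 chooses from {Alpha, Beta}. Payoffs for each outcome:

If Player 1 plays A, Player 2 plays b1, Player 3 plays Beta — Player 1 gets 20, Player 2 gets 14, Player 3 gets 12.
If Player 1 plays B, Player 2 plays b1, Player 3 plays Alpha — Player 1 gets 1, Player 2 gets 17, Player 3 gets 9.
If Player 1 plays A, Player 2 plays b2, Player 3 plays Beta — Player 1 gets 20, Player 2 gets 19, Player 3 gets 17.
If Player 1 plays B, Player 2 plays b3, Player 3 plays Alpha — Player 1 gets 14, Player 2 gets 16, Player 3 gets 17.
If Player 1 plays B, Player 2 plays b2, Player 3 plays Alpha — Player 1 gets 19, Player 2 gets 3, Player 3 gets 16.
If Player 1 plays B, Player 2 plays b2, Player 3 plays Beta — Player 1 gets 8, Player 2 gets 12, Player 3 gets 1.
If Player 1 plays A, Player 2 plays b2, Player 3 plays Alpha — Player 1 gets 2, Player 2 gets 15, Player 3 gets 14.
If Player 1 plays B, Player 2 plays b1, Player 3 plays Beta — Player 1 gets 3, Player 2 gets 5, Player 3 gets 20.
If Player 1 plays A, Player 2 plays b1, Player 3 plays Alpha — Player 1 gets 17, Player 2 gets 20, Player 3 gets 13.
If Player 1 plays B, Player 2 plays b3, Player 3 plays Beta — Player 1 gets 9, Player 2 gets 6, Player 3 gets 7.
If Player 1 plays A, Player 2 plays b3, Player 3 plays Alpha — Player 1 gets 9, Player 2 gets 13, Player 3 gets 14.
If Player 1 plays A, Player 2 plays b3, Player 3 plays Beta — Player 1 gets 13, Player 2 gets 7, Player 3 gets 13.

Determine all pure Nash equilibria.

Player 1 against (b1, Alpha): payoffs 17, 1 → best response A.
Player 1 against (b1, Beta): payoffs 20, 3 → best response A.
Player 1 against (b2, Alpha): payoffs 2, 19 → best response B.
Player 1 against (b2, Beta): payoffs 20, 8 → best response A.
Player 1 against (b3, Alpha): payoffs 9, 14 → best response B.
Player 1 against (b3, Beta): payoffs 13, 9 → best response A.
Player 2 against (A, Alpha): payoffs 20, 15, 13 → best response b1.
Player 2 against (A, Beta): payoffs 14, 19, 7 → best response b2.
Player 2 against (B, Alpha): payoffs 17, 3, 16 → best response b1.
Player 2 against (B, Beta): payoffs 5, 12, 6 → best response b2.
Player 3 against (A, b1): payoffs 13, 12 → best response Alpha.
Player 3 against (A, b2): payoffs 14, 17 → best response Beta.
Player 3 against (A, b3): payoffs 14, 13 → best response Alpha.
Player 3 against (B, b1): payoffs 9, 20 → best response Beta.
Player 3 against (B, b2): payoffs 16, 1 → best response Alpha.
Player 3 against (B, b3): payoffs 17, 7 → best response Alpha.
Mutual best responses: (A, b1, Alpha); (A, b2, Beta).

The pure Nash equilibria are (A, b1, Alpha), (A, b2, Beta).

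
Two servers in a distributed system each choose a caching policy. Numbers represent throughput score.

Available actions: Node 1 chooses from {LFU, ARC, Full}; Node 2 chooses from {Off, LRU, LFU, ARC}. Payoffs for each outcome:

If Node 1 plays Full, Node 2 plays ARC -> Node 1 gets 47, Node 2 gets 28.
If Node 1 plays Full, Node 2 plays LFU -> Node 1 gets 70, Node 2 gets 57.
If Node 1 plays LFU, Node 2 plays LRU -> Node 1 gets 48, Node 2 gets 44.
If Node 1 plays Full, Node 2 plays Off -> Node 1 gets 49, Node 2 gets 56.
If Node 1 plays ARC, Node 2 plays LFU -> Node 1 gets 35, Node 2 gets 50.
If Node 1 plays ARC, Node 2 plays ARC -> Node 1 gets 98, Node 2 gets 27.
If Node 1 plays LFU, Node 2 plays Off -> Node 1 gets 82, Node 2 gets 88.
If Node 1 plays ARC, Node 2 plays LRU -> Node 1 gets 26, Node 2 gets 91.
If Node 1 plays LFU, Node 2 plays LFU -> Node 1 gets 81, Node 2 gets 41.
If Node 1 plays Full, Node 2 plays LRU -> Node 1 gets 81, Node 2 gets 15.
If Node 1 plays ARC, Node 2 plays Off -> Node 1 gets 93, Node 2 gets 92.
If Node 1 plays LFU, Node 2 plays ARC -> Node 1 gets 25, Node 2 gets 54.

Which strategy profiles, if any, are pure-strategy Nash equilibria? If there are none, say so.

The unique pure-strategy Nash equilibrium is (ARC, Off).

Node 1 against Off: payoffs 82, 93, 49 → best response ARC.
Node 1 against LRU: payoffs 48, 26, 81 → best response Full.
Node 1 against LFU: payoffs 81, 35, 70 → best response LFU.
Node 1 against ARC: payoffs 25, 98, 47 → best response ARC.
Node 2 against LFU: payoffs 88, 44, 41, 54 → best response Off.
Node 2 against ARC: payoffs 92, 91, 50, 27 → best response Off.
Node 2 against Full: payoffs 56, 15, 57, 28 → best response LFU.
Mutual best responses: (ARC, Off).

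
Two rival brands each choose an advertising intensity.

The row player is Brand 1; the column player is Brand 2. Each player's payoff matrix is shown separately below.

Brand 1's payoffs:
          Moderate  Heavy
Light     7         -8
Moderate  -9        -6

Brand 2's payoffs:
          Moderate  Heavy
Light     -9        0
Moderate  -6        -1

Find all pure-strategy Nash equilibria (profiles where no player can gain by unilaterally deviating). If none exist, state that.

Pure NE: (Moderate, Heavy)

For each player, find the best response to each opponent profile; mutual best responses are the pure NE.
Brand 1 against Moderate: payoffs 7, -9 → best response Light.
Brand 1 against Heavy: payoffs -8, -6 → best response Moderate.
Brand 2 against Light: payoffs -9, 0 → best response Heavy.
Brand 2 against Moderate: payoffs -6, -1 → best response Heavy.
Mutual best responses: (Moderate, Heavy).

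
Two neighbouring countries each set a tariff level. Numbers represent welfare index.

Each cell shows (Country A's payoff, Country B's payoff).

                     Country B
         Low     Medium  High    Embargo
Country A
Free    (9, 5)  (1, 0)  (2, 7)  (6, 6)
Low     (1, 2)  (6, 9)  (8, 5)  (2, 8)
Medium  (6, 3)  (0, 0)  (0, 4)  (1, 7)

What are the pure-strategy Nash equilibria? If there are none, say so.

Mark each player's best response to every combination of opponents' strategies; a profile where every player is best-responding is a pure Nash equilibrium.
Country A against Low: payoffs 9, 1, 6 → best response Free.
Country A against Medium: payoffs 1, 6, 0 → best response Low.
Country A against High: payoffs 2, 8, 0 → best response Low.
Country A against Embargo: payoffs 6, 2, 1 → best response Free.
Country B against Free: payoffs 5, 0, 7, 6 → best response High.
Country B against Low: payoffs 2, 9, 5, 8 → best response Medium.
Country B against Medium: payoffs 3, 0, 4, 7 → best response Embargo.
Mutual best responses: (Low, Medium).

Pure NE: (Low, Medium)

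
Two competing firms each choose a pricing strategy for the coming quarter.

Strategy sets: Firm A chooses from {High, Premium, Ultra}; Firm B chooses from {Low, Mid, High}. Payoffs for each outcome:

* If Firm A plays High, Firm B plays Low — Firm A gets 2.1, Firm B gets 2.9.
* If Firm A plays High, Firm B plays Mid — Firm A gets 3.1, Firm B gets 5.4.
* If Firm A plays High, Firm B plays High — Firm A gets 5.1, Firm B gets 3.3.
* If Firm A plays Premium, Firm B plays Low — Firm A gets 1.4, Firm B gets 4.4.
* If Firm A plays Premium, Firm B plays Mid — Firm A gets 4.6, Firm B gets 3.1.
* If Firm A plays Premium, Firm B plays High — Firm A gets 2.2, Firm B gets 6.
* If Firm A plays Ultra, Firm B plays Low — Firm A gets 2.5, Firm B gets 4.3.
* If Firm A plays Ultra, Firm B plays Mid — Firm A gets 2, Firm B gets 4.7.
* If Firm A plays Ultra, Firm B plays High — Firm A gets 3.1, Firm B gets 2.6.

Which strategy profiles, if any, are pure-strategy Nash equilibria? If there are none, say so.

none

Firm A against Low: payoffs 2.1, 1.4, 2.5 → best response Ultra.
Firm A against Mid: payoffs 3.1, 4.6, 2 → best response Premium.
Firm A against High: payoffs 5.1, 2.2, 3.1 → best response High.
Firm B against High: payoffs 2.9, 5.4, 3.3 → best response Mid.
Firm B against Premium: payoffs 4.4, 3.1, 6 → best response High.
Firm B against Ultra: payoffs 4.3, 4.7, 2.6 → best response Mid.
No profile is a mutual best response for all players.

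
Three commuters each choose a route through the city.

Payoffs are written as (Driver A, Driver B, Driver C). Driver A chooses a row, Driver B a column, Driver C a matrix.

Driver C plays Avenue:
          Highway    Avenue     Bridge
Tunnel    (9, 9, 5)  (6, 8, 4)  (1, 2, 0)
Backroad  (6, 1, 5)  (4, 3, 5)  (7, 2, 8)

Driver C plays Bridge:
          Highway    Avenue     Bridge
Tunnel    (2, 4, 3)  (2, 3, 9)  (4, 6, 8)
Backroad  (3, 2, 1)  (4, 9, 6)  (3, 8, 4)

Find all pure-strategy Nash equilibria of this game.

For each player, find the best response to each opponent profile; mutual best responses are the pure NE.
Driver A against (Highway, Avenue): payoffs 9, 6 → best response Tunnel.
Driver A against (Highway, Bridge): payoffs 2, 3 → best response Backroad.
Driver A against (Avenue, Avenue): payoffs 6, 4 → best response Tunnel.
Driver A against (Avenue, Bridge): payoffs 2, 4 → best response Backroad.
Driver A against (Bridge, Avenue): payoffs 1, 7 → best response Backroad.
Driver A against (Bridge, Bridge): payoffs 4, 3 → best response Tunnel.
Driver B against (Tunnel, Avenue): payoffs 9, 8, 2 → best response Highway.
Driver B against (Tunnel, Bridge): payoffs 4, 3, 6 → best response Bridge.
Driver B against (Backroad, Avenue): payoffs 1, 3, 2 → best response Avenue.
Driver B against (Backroad, Bridge): payoffs 2, 9, 8 → best response Avenue.
Driver C against (Tunnel, Highway): payoffs 5, 3 → best response Avenue.
Driver C against (Tunnel, Avenue): payoffs 4, 9 → best response Bridge.
Driver C against (Tunnel, Bridge): payoffs 0, 8 → best response Bridge.
Driver C against (Backroad, Highway): payoffs 5, 1 → best response Avenue.
Driver C against (Backroad, Avenue): payoffs 5, 6 → best response Bridge.
Driver C against (Backroad, Bridge): payoffs 8, 4 → best response Avenue.
Mutual best responses: (Tunnel, Highway, Avenue); (Tunnel, Bridge, Bridge); (Backroad, Avenue, Bridge).

Pure-strategy Nash equilibria: (Tunnel, Highway, Avenue), (Tunnel, Bridge, Bridge), (Backroad, Avenue, Bridge)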